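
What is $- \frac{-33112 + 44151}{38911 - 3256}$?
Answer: $- \frac{11039}{35655} \approx -0.30961$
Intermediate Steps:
$- \frac{-33112 + 44151}{38911 - 3256} = - \frac{11039}{38911 + \left(-19252 + 15996\right)} = - \frac{11039}{38911 - 3256} = - \frac{11039}{35655}$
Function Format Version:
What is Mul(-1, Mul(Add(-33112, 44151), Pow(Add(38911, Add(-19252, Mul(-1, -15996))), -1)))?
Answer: Rational(-11039, 35655) ≈ -0.30961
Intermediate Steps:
Mul(-1, Mul(Add(-33112, 44151), Pow(Add(38911, Add(-19252, Mul(-1, -15996))), -1))) = Mul(-1, Mul(11039, Pow(Add(38911, Add(-19252, 15996)), -1))) = Mul(-1, Mul(11039, Pow(Add(38911, -3256), -1))) = Mul(-1, Mul(11039, Pow(35655, -1))) = Mul(-1, Mul(11039, Rational(1, 35655))) = Mul(-1, Rational(11039, 35655)) = Rational(-11039, 35655)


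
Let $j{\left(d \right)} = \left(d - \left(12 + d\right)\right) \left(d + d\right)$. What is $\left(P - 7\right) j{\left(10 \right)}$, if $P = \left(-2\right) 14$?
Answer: $8400$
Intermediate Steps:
$j{\left(d \right)} = - 24 d$ ($j{\left(d \right)} = - 12 \cdot 2 d = - 24 d$)
$P = -28$
$\left(P - 7\right) j{\left(10 \right)} = \left(-28 - 7\right) \left(\left(-24\right) 10\right) = \left(-35\right) \left(-240\right) = 8400$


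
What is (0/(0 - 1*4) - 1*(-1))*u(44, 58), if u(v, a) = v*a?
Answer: 2552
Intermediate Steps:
u(v, a) = a*v
(0/(0 - 1*4) - 1*(-1))*u(44, 58) = (0/(0 - 1*4) - 1*(-1))*(58*44) = (0/(0 - 4) + 1)*2552 = (0/(-4) + 1)*2552 = (0*(-¼) + 1)*2552 = (0 + 1)*2552 = 1*2552 = 2552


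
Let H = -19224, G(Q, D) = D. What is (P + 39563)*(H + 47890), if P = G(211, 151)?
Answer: 1138441524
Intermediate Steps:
P = 151
(P + 39563)*(H + 47890) = (151 + 39563)*(-19224 + 47890) = 39714*28666 = 1138441524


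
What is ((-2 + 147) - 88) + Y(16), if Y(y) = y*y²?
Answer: 4153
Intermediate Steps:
Y(y) = y³
((-2 + 147) - 88) + Y(16) = ((-2 + 147) - 88) + 16³ = (145 - 88) + 4096 = 57 + 4096 = 4153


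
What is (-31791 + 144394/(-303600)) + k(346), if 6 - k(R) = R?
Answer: -212067739/6600 ≈ -32131.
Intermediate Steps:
k(R) = 6 - R
(-31791 + 144394/(-303600)) + k(346) = (-31791 + 144394/(-303600)) + (6 - 1*346) = (-31791 + 144394*(-1/303600)) + (6 - 346) = (-31791 - 3139/6600) - 340 = -209823739/6600 - 340 = -212067739/6600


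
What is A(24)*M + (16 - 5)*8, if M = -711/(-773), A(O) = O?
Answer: 85088/773 ≈ 110.08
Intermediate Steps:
M = 711/773 (M = -711*(-1/773) = 711/773 ≈ 0.91979)
A(24)*M + (16 - 5)*8 = 24*(711/773) + (16 - 5)*8 = 17064/773 + 11*8 = 17064/773 + 88 = 85088/773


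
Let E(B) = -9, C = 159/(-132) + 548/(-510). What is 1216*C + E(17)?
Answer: -7798829/2805 ≈ -2780.3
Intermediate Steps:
C = -25571/11220 (C = 159*(-1/132) + 548*(-1/510) = -53/44 - 274/255 = -25571/11220 ≈ -2.2791)
1216*C + E(17) = 1216*(-25571/11220) - 9 = -7773584/2805 - 9 = -7798829/2805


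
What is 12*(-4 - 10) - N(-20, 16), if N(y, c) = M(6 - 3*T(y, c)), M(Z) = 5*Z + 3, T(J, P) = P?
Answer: 39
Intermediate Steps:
M(Z) = 3 + 5*Z
N(y, c) = 33 - 15*c (N(y, c) = 3 + 5*(6 - 3*c) = 3 + (30 - 15*c) = 33 - 15*c)
12*(-4 - 10) - N(-20, 16) = 12*(-4 - 10) - (33 - 15*16) = 12*(-14) - (33 - 240) = -168 - 1*(-207) = -168 + 207 = 39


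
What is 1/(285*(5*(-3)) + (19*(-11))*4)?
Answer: -1/5111 ≈ -0.00019566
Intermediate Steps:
1/(285*(5*(-3)) + (19*(-11))*4) = 1/(285*(-15) - 209*4) = 1/(-4275 - 836) = 1/(-5111) = -1/5111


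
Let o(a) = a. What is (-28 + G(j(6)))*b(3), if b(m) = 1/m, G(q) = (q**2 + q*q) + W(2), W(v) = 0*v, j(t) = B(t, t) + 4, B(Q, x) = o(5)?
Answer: 134/3 ≈ 44.667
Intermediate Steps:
B(Q, x) = 5
j(t) = 9 (j(t) = 5 + 4 = 9)
W(v) = 0
G(q) = 2*q**2 (G(q) = (q**2 + q*q) + 0 = (q**2 + q**2) + 0 = 2*q**2 + 0 = 2*q**2)
(-28 + G(j(6)))*b(3) = (-28 + 2*9**2)/3 = (-28 + 2*81)*(1/3) = (-28 + 162)*(1/3) = 134*(1/3) = 134/3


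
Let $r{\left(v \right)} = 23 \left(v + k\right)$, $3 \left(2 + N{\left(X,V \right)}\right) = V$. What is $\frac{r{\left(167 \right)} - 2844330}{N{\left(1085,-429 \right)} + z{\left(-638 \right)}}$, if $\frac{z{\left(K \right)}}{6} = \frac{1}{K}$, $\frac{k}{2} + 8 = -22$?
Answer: $\frac{906556211}{46258} \approx 19598.0$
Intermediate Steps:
$k = -60$ ($k = -16 + 2 \left(-22\right) = -16 - 44 = -60$)
$N{\left(X,V \right)} = -2 + \frac{V}{3}$
$z{\left(K \right)} = \frac{6}{K}$
$r{\left(v \right)} = -1380 + 23 v$ ($r{\left(v \right)} = 23 \left(v - 60\right) = 23 \left(-60 + v\right) = -1380 + 23 v$)
$\frac{r{\left(167 \right)} - 2844330}{N{\left(1085,-429 \right)} + z{\left(-638 \right)}} = \frac{\left(-1380 + 23 \cdot 167\right) - 2844330}{\left(-2 + \frac{1}{3} \left(-429\right)\right) + \frac{6}{-638}} = \frac{\left(-1380 + 3841\right) - 2844330}{\left(-2 - 143\right) + 6 \left(- \frac{1}{638}\right)} = \frac{2461 - 2844330}{-145 - \frac{3}{319}} = - \frac{2841869}{- \frac{46258}{319}} = \left(-2841869\right) \left(- \frac{319}{46258}\right) = \frac{906556211}{46258}$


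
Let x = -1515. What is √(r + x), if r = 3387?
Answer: 12*√13 ≈ 43.267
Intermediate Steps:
√(r + x) = √(3387 - 1515) = √1872 = 12*√13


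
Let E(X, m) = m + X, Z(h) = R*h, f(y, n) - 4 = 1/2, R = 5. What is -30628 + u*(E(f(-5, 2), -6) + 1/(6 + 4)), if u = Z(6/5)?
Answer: -153182/5 ≈ -30636.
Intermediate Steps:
f(y, n) = 9/2 (f(y, n) = 4 + 1/2 = 9/2)
Z(h) = 5*h
u = 6 (u = 5*(6/5) = 6)
E(X, m) = X + m
-30628 + u*(E(f(-5, 2), -6) + 1/(6 + 4)) = -30628 + 6*((9/2 - 6) + 1/(6 + 4)) = -30628 + 6*(-3/2 + 1/10) = -30628 + 6*(-7/5) = -30628 - 42/5 = -153182/5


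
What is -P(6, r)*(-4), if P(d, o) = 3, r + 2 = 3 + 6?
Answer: 12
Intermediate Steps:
r = 7 (r = -2 + (3 + 6) = -2 + 9 = 7)
-P(6, r)*(-4) = -1*3*(-4) = -3*(-4) = 12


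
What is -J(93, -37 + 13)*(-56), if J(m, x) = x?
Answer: -1344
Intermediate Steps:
-J(93, -37 + 13)*(-56) = -(-37 + 13)*(-56) = -(-24)*(-56) = -1*1344 = -1344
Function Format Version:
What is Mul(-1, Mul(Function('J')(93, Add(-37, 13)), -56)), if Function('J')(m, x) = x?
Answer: -1344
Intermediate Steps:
Mul(-1, Mul(Function('J')(93, Add(-37, 13)), -56)) = Mul(-1, Mul(Add(-37, 13), -56)) = Mul(-1, Mul(-24, -56)) = Mul(-1, 1344) = -1344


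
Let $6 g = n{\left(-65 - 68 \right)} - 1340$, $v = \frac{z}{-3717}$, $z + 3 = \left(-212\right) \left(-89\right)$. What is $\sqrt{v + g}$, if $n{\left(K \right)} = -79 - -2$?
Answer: $\frac{i \sqrt{30231482}}{354} \approx 15.532 i$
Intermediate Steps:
$z = 18865$ ($z = -3 - -18868 = -3 + 18868 = 18865$)
$n{\left(K \right)} = -77$ ($n{\left(K \right)} = -79 + 2 = -77$)
$v = - \frac{2695}{531}$ ($v = \frac{18865}{-3717} = 18865 \left(- \frac{1}{3717}\right) = - \frac{2695}{531} \approx -5.0753$)
$g = - \frac{1417}{6}$ ($g = \frac{-77 - 1340}{6} = \frac{1}{6} \left(-1417\right) = - \frac{1417}{6} \approx -236.17$)
$\sqrt{v + g} = \sqrt{- \frac{2695}{531} - \frac{1417}{6}} = \sqrt{- \frac{256199}{1062}} = \frac{i \sqrt{30231482}}{354}$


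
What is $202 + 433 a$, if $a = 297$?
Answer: $128803$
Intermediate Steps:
$202 + 433 a = 202 + 433 \cdot 297 = 202 + 128601 = 128803$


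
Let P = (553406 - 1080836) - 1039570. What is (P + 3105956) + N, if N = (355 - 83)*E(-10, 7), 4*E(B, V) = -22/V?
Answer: 10771196/7 ≈ 1.5387e+6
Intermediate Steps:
P = -1567000 (P = -527430 - 1039570 = -1567000)
E(B, V) = -11/(2*V) (E(B, V) = (-22/V)/4 = -11/(2*V))
N = -1496/7 (N = (355 - 83)*(-11/2/7) = 272*(-11/2*⅐) = 272*(-11/14) = -1496/7 ≈ -213.71)
(P + 3105956) + N = (-1567000 + 3105956) - 1496/7 = 1538956 - 1496/7 = 10771196/7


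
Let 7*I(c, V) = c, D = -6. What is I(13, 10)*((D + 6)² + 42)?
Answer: 78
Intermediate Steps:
I(c, V) = c/7
I(13, 10)*((D + 6)² + 42) = ((⅐)*13)*((-6 + 6)² + 42) = 13*(0² + 42)/7 = 13*(0 + 42)/7 = (13/7)*42 = 78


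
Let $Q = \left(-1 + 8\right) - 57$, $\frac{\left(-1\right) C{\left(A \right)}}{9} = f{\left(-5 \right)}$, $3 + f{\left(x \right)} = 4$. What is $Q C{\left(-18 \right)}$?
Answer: $450$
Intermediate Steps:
$f{\left(x \right)} = 1$ ($f{\left(x \right)} = -3 + 4 = 1$)
$C{\left(A \right)} = -9$ ($C{\left(A \right)} = \left(-9\right) 1 = -9$)
$Q = -50$ ($Q = 7 - 57 = -50$)
$Q C{\left(-18 \right)} = \left(-50\right) \left(-9\right) = 450$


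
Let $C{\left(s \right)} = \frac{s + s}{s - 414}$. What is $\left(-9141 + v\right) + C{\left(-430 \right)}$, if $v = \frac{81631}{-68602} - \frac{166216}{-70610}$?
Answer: $- \frac{4670306976824589}{511040651710} \approx -9138.8$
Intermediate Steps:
$C{\left(s \right)} = \frac{2 s}{-414 + s}$
$v = \frac{2819392561}{2421993610}$ ($v = 81631 \left(- \frac{1}{68602}\right) - - \frac{83108}{35305} = - \frac{81631}{68602} + \frac{83108}{35305} = \frac{2819392561}{2421993610} \approx 1.1641$)
$\left(-9141 + v\right) + C{\left(-430 \right)} = \left(-9141 + \frac{2819392561}{2421993610}\right) + 2 \left(-430\right) \frac{1}{-414 - 430} = - \frac{22136624196449}{2421993610} + 2 \left(-430\right) \frac{1}{-844} = - \frac{22136624196449}{2421993610} + 2 \left(-430\right) \left(- \frac{1}{844}\right) = - \frac{22136624196449}{2421993610} + \frac{215}{211} = - \frac{4670306976824589}{511040651710}$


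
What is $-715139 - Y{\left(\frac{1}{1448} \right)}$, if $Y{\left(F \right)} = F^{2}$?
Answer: $- \frac{1499434801857}{2096704} \approx -7.1514 \cdot 10^{5}$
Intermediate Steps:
$-715139 - Y{\left(\frac{1}{1448} \right)} = -715139 - \left(\frac{1}{1448}\right)^{2} = -715139 - \frac{1}{2096704} = - \frac{1499434801857}{2096704}$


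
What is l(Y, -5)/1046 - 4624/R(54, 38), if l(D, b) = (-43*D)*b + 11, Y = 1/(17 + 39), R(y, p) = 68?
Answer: -3982337/58576 ≈ -67.986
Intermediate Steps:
Y = 1/56 ≈ 0.017857
l(D, b) = 11 - 43*D*b (l(D, b) = -43*D*b + 11 = 11 - 43*D*b)
l(Y, -5)/1046 - 4624/R(54, 38) = (11 - 43*1/56*(-5))/1046 - 4624/68 = (11 + 215/56)*(1/1046) - 4624*1/68 = (831/56)*(1/1046) - 68 = 831/58576 - 68 = -3982337/58576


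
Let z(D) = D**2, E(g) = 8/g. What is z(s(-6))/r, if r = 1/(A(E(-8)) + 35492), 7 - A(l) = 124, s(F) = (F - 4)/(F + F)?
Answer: 884375/36 ≈ 24566.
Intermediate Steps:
s(F) = (-4 + F)/(2*F) (s(F) = (-4 + F)/((2*F)) = (-4 + F)*(1/(2*F)) = (-4 + F)/(2*F))
A(l) = -117 (A(l) = 7 - 1*124 = 7 - 124 = -117)
r = 1/35375 (r = 1/(-117 + 35492) = 1/35375 ≈ 2.8269e-5)
z(s(-6))/r = ((1/2)*(-4 - 6)/(-6))**2/(1/35375) = ((1/2)*(-1/6)*(-10))**2*35375 = (5/6)**2*35375 = (25/36)*35375 = 884375/36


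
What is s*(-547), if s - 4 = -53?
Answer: 26803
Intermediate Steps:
s = -49 (s = 4 - 53 = -49)
s*(-547) = -49*(-547) = 26803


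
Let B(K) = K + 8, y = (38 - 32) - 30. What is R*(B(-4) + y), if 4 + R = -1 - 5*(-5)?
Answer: -400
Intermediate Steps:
y = -24 (y = 6 - 30 = -24)
B(K) = 8 + K
R = 20 (R = -4 + (-1 - 5*(-5)) = -4 + (-1 + 25) = -4 + 24 = 20)
R*(B(-4) + y) = 20*((8 - 4) - 24) = 20*(4 - 24) = 20*(-20) = -400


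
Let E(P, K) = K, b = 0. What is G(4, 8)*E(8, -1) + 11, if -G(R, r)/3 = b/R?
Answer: 11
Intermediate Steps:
G(R, r) = 0 (G(R, r) = -0/R = -3*0 = 0)
G(4, 8)*E(8, -1) + 11 = 0*(-1) + 11 = 0 + 11 = 11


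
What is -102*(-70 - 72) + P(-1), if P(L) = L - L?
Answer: 14484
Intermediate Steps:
P(L) = 0
-102*(-70 - 72) + P(-1) = -102*(-70 - 72) + 0 = -102*(-142) + 0 = 14484 + 0 = 14484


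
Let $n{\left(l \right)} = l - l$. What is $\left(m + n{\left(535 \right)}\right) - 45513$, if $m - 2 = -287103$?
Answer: $-332614$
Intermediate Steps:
$n{\left(l \right)} = 0$
$m = -287101$ ($m = 2 - 287103 = -287101$)
$\left(m + n{\left(535 \right)}\right) - 45513 = \left(-287101 + 0\right) - 45513 = -287101 + \left(-132860 + 87347\right) = -287101 - 45513 = -332614$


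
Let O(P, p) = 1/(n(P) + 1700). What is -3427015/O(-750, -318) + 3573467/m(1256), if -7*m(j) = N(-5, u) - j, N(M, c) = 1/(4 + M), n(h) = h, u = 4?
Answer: -4092344947981/1257 ≈ -3.2556e+9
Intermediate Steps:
m(j) = 1/7 + j/7 (m(j) = -(1/(4 - 5) - j)/7 = -(1/(-1) - j)/7 = -(-1 - j)/7 = 1/7 + j/7)
O(P, p) = 1/(1700 + P) (O(P, p) = 1/(P + 1700) = 1/(1700 + P))
-3427015/O(-750, -318) + 3573467/m(1256) = -3427015/(1/(1700 - 750)) + 3573467/(1/7 + (1/7)*1256) = -3427015/(1/950) + 3573467/(1/7 + 1256/7) = -3427015/1/950 + 3573467/(1257/7) = -3427015*950 + 3573467*(7/1257) = -3255664250 + 25014269/1257 = -4092344947981/1257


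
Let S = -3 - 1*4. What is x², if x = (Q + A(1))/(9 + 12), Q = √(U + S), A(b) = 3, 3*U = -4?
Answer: 2/1323 + 10*I*√3/441 ≈ 0.0015117 + 0.039276*I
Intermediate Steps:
U = -4/3 (U = (⅓)*(-4) = -4/3 ≈ -1.3333)
S = -7 (S = -3 - 4 = -7)
Q = 5*I*√3/3 (Q = √(-4/3 - 7) = √(-25/3) = 5*I*√3/3 ≈ 2.8868*I)
x = ⅐ + 5*I*√3/63 (x = (5*I*√3/3 + 3)/(9 + 12) = (3 + 5*I*√3/3)/21 = (3 + 5*I*√3/3)*(1/21) = ⅐ + 5*I*√3/63 ≈ 0.14286 + 0.13746*I)
x² = (⅐ + 5*I*√3/63)²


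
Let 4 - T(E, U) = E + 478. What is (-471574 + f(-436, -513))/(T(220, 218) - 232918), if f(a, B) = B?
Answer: 472087/233612 ≈ 2.0208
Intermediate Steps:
T(E, U) = -474 - E (T(E, U) = 4 - (E + 478) = 4 - (478 + E) = 4 + (-478 - E) = -474 - E)
(-471574 + f(-436, -513))/(T(220, 218) - 232918) = (-471574 - 513)/((-474 - 1*220) - 232918) = -472087/((-474 - 220) - 232918) = -472087/(-694 - 232918) = -472087/(-233612) = -472087*(-1/233612) = 472087/233612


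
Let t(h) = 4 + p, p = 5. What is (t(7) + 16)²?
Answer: 625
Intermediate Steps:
t(h) = 9 (t(h) = 4 + 5 = 9)
(t(7) + 16)² = (9 + 16)² = 25² = 625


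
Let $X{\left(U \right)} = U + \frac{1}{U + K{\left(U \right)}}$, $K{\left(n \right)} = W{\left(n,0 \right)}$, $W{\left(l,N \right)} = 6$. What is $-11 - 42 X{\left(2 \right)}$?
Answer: $- \frac{401}{4} \approx -100.25$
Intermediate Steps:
$K{\left(n \right)} = 6$
$X{\left(U \right)} = U + \frac{1}{6 + U}$ ($X{\left(U \right)} = U + \frac{1}{U + 6} = U + \frac{1}{6 + U}$)
$-11 - 42 X{\left(2 \right)} = -11 - 42 \frac{1 + 2^{2} + 6 \cdot 2}{6 + 2} = -11 - 42 \frac{1 + 4 + 12}{8} = -11 - 42 \cdot \frac{1}{8} \cdot 17 = -11 - \frac{357}{4} = - \frac{401}{4}$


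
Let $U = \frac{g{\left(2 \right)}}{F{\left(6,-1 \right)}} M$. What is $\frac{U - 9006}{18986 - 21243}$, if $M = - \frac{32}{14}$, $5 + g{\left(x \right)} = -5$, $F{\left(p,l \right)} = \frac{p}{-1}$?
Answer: $\frac{189206}{47397} \approx 3.9919$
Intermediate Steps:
$F{\left(p,l \right)} = - p$ ($F{\left(p,l \right)} = p \left(-1\right) = - p$)
$g{\left(x \right)} = -10$ ($g{\left(x \right)} = -5 - 5 = -10$)
$M = - \frac{16}{7}$ ($M = \left(-32\right) \frac{1}{14} = - \frac{16}{7} \approx -2.2857$)
$U = - \frac{80}{21}$ ($U = - \frac{10}{\left(-1\right) 6} \left(- \frac{16}{7}\right) = - \frac{10}{-6} \left(- \frac{16}{7}\right) = \left(-10\right) \left(- \frac{1}{6}\right) \left(- \frac{16}{7}\right) = \frac{5}{3} \left(- \frac{16}{7}\right) = - \frac{80}{21} \approx -3.8095$)
$\frac{U - 9006}{18986 - 21243} = \frac{- \frac{80}{21} - 9006}{18986 - 21243} = - \frac{189206}{21 \left(-2257\right)} = \left(- \frac{189206}{21}\right) \left(- \frac{1}{2257}\right) = \frac{189206}{47397}$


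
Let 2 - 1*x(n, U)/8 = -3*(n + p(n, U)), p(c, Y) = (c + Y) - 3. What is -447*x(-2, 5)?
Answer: 14304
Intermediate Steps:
p(c, Y) = -3 + Y + c (p(c, Y) = (Y + c) - 3 = -3 + Y + c)
x(n, U) = -56 + 24*U + 48*n (x(n, U) = 16 - (-24)*(n + (-3 + U + n)) = 16 - (-24)*(-3 + U + 2*n) = 16 - 8*(9 - 6*n - 3*U) = 16 + (-72 + 24*U + 48*n) = -56 + 24*U + 48*n)
-447*x(-2, 5) = -447*(-56 + 24*5 + 48*(-2)) = -447*(-56 + 120 - 96) = -447*(-32) = 14304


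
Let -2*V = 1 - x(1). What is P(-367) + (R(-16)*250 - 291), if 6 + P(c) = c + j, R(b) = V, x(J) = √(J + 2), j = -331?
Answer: -1120 + 125*√3 ≈ -903.49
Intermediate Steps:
x(J) = √(2 + J)
V = -½ + √3/2 (V = -(1 - √(2 + 1))/2 = -(1 - √3)/2 = -½ + √3/2 ≈ 0.36603)
R(b) = -½ + √3/2
P(c) = -337 + c (P(c) = -6 + (c - 331) = -6 + (-331 + c) = -337 + c)
P(-367) + (R(-16)*250 - 291) = (-337 - 367) + ((-½ + √3/2)*250 - 291) = -704 + ((-125 + 125*√3) - 291) = -704 + (-416 + 125*√3) = -1120 + 125*√3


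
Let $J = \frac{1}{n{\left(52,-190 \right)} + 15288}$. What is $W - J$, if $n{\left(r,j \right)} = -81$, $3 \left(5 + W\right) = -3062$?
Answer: $- \frac{15597314}{15207} \approx -1025.7$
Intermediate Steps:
$W = - \frac{3077}{3}$ ($W = -5 + \frac{1}{3} \left(-3062\right) = -5 - \frac{3062}{3} = - \frac{3077}{3} \approx -1025.7$)
$J = \frac{1}{15207}$ ($J = \frac{1}{-81 + 15288} = \frac{1}{15207} \approx 6.5759 \cdot 10^{-5}$)
$W - J = - \frac{3077}{3} - \frac{1}{15207} = - \frac{15597314}{15207}$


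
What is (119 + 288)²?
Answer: 165649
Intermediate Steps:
(119 + 288)² = 407² = 165649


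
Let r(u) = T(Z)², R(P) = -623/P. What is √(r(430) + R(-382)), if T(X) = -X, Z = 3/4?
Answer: √1280273/764 ≈ 1.4810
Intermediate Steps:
Z = ¾ (Z = 3*(¼) = ¾ ≈ 0.75000)
r(u) = 9/16 (r(u) = (-1*¾)² = (-¾)² = 9/16)
√(r(430) + R(-382)) = √(9/16 - 623/(-382)) = √(9/16 - 623*(-1/382)) = √(9/16 + 623/382) = √(6703/3056) = √1280273/764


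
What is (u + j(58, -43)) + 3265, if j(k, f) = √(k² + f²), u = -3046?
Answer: 219 + √5213 ≈ 291.20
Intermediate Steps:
j(k, f) = √(f² + k²)
(u + j(58, -43)) + 3265 = (-3046 + √((-43)² + 58²)) + 3265 = (-3046 + √(1849 + 3364)) + 3265 = (-3046 + √5213) + 3265 = 219 + √5213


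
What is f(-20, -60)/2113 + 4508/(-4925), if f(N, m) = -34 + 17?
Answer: -9609129/10406525 ≈ -0.92338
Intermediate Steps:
f(N, m) = -17
f(-20, -60)/2113 + 4508/(-4925) = -17/2113 + 4508/(-4925) = -17*1/2113 + 4508*(-1/4925) = -17/2113 - 4508/4925 = -9609129/10406525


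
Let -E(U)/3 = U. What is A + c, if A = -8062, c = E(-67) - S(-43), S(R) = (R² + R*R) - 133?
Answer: -11426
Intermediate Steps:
E(U) = -3*U
S(R) = -133 + 2*R² (S(R) = (R² + R²) - 133 = 2*R² - 133 = -133 + 2*R²)
c = -3364 (c = -3*(-67) - (-133 + 2*(-43)²) = 201 - (-133 + 2*1849) = 201 - (-133 + 3698) = 201 - 1*3565 = 201 - 3565 = -3364)
A + c = -8062 - 3364 = -11426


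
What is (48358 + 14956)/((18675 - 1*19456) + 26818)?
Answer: 63314/26037 ≈ 2.4317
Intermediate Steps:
(48358 + 14956)/((18675 - 1*19456) + 26818) = 63314/((18675 - 19456) + 26818) = 63314/(-781 + 26818) = 63314/26037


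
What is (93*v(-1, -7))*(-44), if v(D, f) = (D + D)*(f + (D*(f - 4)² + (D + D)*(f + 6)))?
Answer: -1031184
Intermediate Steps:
v(D, f) = 2*D*(f + D*(-4 + f)² + 2*D*(6 + f)) (v(D, f) = (2*D)*(f + (D*(-4 + f)² + (2*D)*(6 + f))) = (2*D)*(f + (D*(-4 + f)² + 2*D*(6 + f))) = (2*D)*(f + D*(-4 + f)² + 2*D*(6 + f)) = 2*D*(f + D*(-4 + f)² + 2*D*(6 + f)))
(93*v(-1, -7))*(-44) = (93*(2*(-1)*(-7 + 28*(-1) - 1*(-7)² - 6*(-1)*(-7))))*(-44) = (93*(2*(-1)*(-7 - 28 - 1*49 - 42)))*(-44) = (93*(2*(-1)*(-7 - 28 - 49 - 42)))*(-44) = (93*(2*(-1)*(-126)))*(-44) = (93*252)*(-44) = 23436*(-44) = -1031184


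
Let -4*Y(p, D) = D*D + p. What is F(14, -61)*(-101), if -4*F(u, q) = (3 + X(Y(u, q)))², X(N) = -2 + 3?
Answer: 404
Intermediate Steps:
Y(p, D) = -p/4 - D²/4 (Y(p, D) = -(D*D + p)/4 = -(D² + p)/4 = -(p + D²)/4 = -p/4 - D²/4)
X(N) = 1
F(u, q) = -4 (F(u, q) = -(3 + 1)²/4 = -¼*4² = -¼*16 = -4)
F(14, -61)*(-101) = -4*(-101) = 404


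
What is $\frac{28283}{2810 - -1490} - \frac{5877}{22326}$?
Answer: $\frac{101029193}{16000300} \approx 6.3142$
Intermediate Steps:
$\frac{28283}{2810 - -1490} - \frac{5877}{22326} = \frac{28283}{2810 + 1490} - \frac{1959}{7442} = \frac{28283}{4300} - \frac{1959}{7442} = \frac{101029193}{16000300}$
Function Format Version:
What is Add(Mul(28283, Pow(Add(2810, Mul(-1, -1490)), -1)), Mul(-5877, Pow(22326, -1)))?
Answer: Rational(101029193, 16000300) ≈ 6.3142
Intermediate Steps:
Add(Mul(28283, Pow(Add(2810, Mul(-1, -1490)), -1)), Mul(-5877, Pow(22326, -1))) = Add(Mul(28283, Pow(Add(2810, 1490), -1)), Mul(-5877, Rational(1, 22326))) = Add(Mul(28283, Pow(4300, -1)), Rational(-1959, 7442)) = Add(Mul(28283, Rational(1, 4300)), Rational(-1959, 7442)) = Add(Rational(28283, 4300), Rational(-1959, 7442)) = Rational(101029193, 16000300)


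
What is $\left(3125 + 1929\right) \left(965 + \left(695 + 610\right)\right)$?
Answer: $11472580$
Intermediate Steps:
$\left(3125 + 1929\right) \left(965 + \left(695 + 610\right)\right) = 5054 \left(965 + 1305\right) = 5054 \cdot 2270 = 11472580$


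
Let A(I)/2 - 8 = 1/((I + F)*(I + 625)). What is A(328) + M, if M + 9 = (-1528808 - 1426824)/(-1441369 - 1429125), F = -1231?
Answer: 9917548050161/1235114723073 ≈ 8.0297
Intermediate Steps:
M = -11439407/1435247 (M = -9 + (-1528808 - 1426824)/(-1441369 - 1429125) = -9 - 2955632/(-2870494) = -9 - 2955632*(-1/2870494) = -9 + 1477816/1435247 = -11439407/1435247 ≈ -7.9703)
A(I) = 16 + 2/((-1231 + I)*(625 + I)) (A(I) = 16 + 2/(((I - 1231)*(I + 625))) = 16 + 2/(((-1231 + I)*(625 + I))) = 16 + 2*(1/((-1231 + I)*(625 + I))) = 16 + 2/((-1231 + I)*(625 + I)))
A(328) + M = 2*(6154999 - 8*328² + 4848*328)/(769375 - 1*328² + 606*328) - 11439407/1435247 = 2*(6154999 - 8*107584 + 1590144)/(769375 - 1*107584 + 198768) - 11439407/1435247 = 2*(6154999 - 860672 + 1590144)/(769375 - 107584 + 198768) - 11439407/1435247 = 2*6884471/860559 - 11439407/1435247 = 2*(1/860559)*6884471 - 11439407/1435247 = 13768942/860559 - 11439407/1435247 = 9917548050161/1235114723073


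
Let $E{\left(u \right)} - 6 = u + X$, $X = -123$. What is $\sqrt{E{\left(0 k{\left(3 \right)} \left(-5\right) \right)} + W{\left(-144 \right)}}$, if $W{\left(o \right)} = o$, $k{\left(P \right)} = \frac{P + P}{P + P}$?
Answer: $3 i \sqrt{29} \approx 16.155 i$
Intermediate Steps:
$k{\left(P \right)} = 1$ ($k{\left(P \right)} = \frac{2 P}{2 P} = 2 P \frac{1}{2 P} = 1$)
$E{\left(u \right)} = -117 + u$ ($E{\left(u \right)} = 6 + \left(u - 123\right) = 6 + \left(-123 + u\right) = -117 + u$)
$\sqrt{E{\left(0 k{\left(3 \right)} \left(-5\right) \right)} + W{\left(-144 \right)}} = \sqrt{\left(-117 + 0 \cdot 1 \left(-5\right)\right) - 144} = \sqrt{\left(-117 + 0 \left(-5\right)\right) - 144} = \sqrt{\left(-117 + 0\right) - 144} = \sqrt{-117 - 144} = \sqrt{-261} = 3 i \sqrt{29}$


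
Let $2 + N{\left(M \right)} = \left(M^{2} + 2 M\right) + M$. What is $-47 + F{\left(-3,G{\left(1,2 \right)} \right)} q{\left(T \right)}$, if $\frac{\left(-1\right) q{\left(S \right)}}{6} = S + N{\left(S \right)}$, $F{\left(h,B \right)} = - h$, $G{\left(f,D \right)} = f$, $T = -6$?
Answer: $-227$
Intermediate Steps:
$N{\left(M \right)} = -2 + M^{2} + 3 M$ ($N{\left(M \right)} = -2 + \left(\left(M^{2} + 2 M\right) + M\right) = -2 + \left(M^{2} + 3 M\right) = -2 + M^{2} + 3 M$)
$q{\left(S \right)} = 12 - 24 S - 6 S^{2}$ ($q{\left(S \right)} = - 6 \left(S + \left(-2 + S^{2} + 3 S\right)\right) = - 6 \left(-2 + S^{2} + 4 S\right) = 12 - 24 S - 6 S^{2}$)
$-47 + F{\left(-3,G{\left(1,2 \right)} \right)} q{\left(T \right)} = -47 + \left(-1\right) \left(-3\right) \left(12 - -144 - 6 \left(-6\right)^{2}\right) = -47 + 3 \left(12 + 144 - 216\right) = -47 + 3 \left(-60\right) = -47 - 180 = -227$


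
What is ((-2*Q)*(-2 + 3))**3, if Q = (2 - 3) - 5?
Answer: 1728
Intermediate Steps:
Q = -6 (Q = -1 - 5 = -6)
((-2*Q)*(-2 + 3))**3 = ((-2*(-6))*(-2 + 3))**3 = (12*1)**3 = 12**3 = 1728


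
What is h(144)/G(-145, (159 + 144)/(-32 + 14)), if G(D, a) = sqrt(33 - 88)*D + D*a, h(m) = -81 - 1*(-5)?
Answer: -46056/1766245 - 2736*I*sqrt(55)/1766245 ≈ -0.026076 - 0.011488*I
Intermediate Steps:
h(m) = -76 (h(m) = -81 + 5 = -76)
G(D, a) = D*a + I*D*sqrt(55) (G(D, a) = sqrt(-55)*D + D*a = (I*sqrt(55))*D + D*a = I*D*sqrt(55) + D*a = D*a + I*D*sqrt(55))
h(144)/G(-145, (159 + 144)/(-32 + 14)) = -76*(-1/(145*((159 + 144)/(-32 + 14) + I*sqrt(55)))) = -76*(-1/(145*(303/(-18) + I*sqrt(55)))) = -76*(-1/(145*(303*(-1/18) + I*sqrt(55)))) = -76*(-1/(145*(-101/6 + I*sqrt(55)))) = -76/(14645/6 - 145*I*sqrt(55))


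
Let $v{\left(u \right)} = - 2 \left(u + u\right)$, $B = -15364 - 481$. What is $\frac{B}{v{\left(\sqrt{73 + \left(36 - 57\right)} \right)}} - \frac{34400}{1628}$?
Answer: $- \frac{8600}{407} + \frac{15845 \sqrt{13}}{104} \approx 528.2$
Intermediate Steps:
$B = -15845$
$v{\left(u \right)} = - 4 u$ ($v{\left(u \right)} = - 2 \cdot 2 u = - 4 u$)
$\frac{B}{v{\left(\sqrt{73 + \left(36 - 57\right)} \right)}} - \frac{34400}{1628} = - \frac{15845}{\left(-4\right) \sqrt{73 + \left(36 - 57\right)}} - \frac{34400}{1628} = - \frac{15845}{\left(-4\right) \sqrt{73 + \left(36 - 57\right)}} - \frac{8600}{407} = - \frac{15845}{\left(-4\right) \sqrt{73 - 21}} - \frac{8600}{407} = - \frac{15845}{\left(-4\right) \sqrt{52}} - \frac{8600}{407} = - \frac{15845}{\left(-4\right) 2 \sqrt{13}} - \frac{8600}{407} = - \frac{15845}{\left(-8\right) \sqrt{13}} - \frac{8600}{407} = - 15845 \left(- \frac{\sqrt{13}}{104}\right) - \frac{8600}{407} = \frac{15845 \sqrt{13}}{104} - \frac{8600}{407} = - \frac{8600}{407} + \frac{15845 \sqrt{13}}{104}$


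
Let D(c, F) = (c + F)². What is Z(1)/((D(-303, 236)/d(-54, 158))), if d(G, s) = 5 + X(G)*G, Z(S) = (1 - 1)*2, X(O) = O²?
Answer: 0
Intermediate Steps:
D(c, F) = (F + c)²
Z(S) = 0 (Z(S) = 0*2 = 0)
d(G, s) = 5 + G³ (d(G, s) = 5 + G²*G = 5 + G³)
Z(1)/((D(-303, 236)/d(-54, 158))) = 0/(((236 - 303)²/(5 + (-54)³))) = 0/(((-67)²/(5 - 157464))) = 0/((4489/(-157459))) = 0/((4489*(-1/157459))) = 0/(-4489/157459) = 0*(-157459/4489) = 0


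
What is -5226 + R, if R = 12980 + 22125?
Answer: 29879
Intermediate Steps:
R = 35105
-5226 + R = -5226 + 35105 = 29879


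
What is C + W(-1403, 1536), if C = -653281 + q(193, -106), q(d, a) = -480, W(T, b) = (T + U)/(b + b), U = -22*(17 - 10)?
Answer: -669451783/1024 ≈ -6.5376e+5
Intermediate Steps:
U = -154 (U = -22*7 = -154)
W(T, b) = (-154 + T)/(2*b) (W(T, b) = (T - 154)/(b + b) = (-154 + T)/((2*b)) = (-154 + T)*(1/(2*b)) = (-154 + T)/(2*b))
C = -653761 (C = -653281 - 480 = -653761)
C + W(-1403, 1536) = -653761 + (½)*(-154 - 1403)/1536 = -653761 + (½)*(1/1536)*(-1557) = -653761 - 519/1024 = -669451783/1024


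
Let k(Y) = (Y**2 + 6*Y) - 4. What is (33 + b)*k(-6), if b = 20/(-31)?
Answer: -4012/31 ≈ -129.42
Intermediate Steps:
k(Y) = -4 + Y**2 + 6*Y
b = -20/31 (b = 20*(-1/31) = -20/31 ≈ -0.64516)
(33 + b)*k(-6) = (33 - 20/31)*(-4 + (-6)**2 + 6*(-6)) = 1003*(-4 + 36 - 36)/31 = (1003/31)*(-4) = -4012/31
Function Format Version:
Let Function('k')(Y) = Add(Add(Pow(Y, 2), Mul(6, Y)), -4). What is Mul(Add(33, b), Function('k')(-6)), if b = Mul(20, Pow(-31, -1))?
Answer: Rational(-4012, 31) ≈ -129.42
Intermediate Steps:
Function('k')(Y) = Add(-4, Pow(Y, 2), Mul(6, Y))
b = Rational(-20, 31) (b = Mul(20, Rational(-1, 31)) = Rational(-20, 31) ≈ -0.64516)
Mul(Add(33, b), Function('k')(-6)) = Mul(Add(33, Rational(-20, 31)), Add(-4, Pow(-6, 2), Mul(6, -6))) = Mul(Rational(1003, 31), Add(-4, 36, -36)) = Mul(Rational(1003, 31), -4) = Rational(-4012, 31)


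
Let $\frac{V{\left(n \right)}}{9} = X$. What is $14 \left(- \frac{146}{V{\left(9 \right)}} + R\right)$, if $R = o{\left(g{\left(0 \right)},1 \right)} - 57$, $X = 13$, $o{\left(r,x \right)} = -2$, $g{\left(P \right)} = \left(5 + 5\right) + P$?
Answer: $- \frac{98686}{117} \approx -843.47$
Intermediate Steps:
$g{\left(P \right)} = 10 + P$
$R = -59$ ($R = -2 - 57 = -59$)
$V{\left(n \right)} = 117$ ($V{\left(n \right)} = 9 \cdot 13 = 117$)
$14 \left(- \frac{146}{V{\left(9 \right)}} + R\right) = 14 \left(- \frac{146}{117} - 59\right) = 14 \left(- \frac{7049}{117}\right) = - \frac{98686}{117}$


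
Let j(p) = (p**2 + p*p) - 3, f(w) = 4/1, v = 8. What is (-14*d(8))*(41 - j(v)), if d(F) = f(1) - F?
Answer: -4704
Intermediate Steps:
f(w) = 4 (f(w) = 4*1 = 4)
j(p) = -3 + 2*p**2 (j(p) = (p**2 + p**2) - 3 = 2*p**2 - 3 = -3 + 2*p**2)
d(F) = 4 - F
(-14*d(8))*(41 - j(v)) = (-14*(4 - 1*8))*(41 - (-3 + 2*8**2)) = (-14*(4 - 8))*(41 - (-3 + 2*64)) = (-14*(-4))*(41 - (-3 + 128)) = 56*(41 - 1*125) = 56*(41 - 125) = 56*(-84) = -4704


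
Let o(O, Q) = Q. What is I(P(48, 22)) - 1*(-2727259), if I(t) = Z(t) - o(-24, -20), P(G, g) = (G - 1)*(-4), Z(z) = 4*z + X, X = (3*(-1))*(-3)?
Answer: 2726536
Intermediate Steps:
X = 9 (X = -3*(-3) = 9)
Z(z) = 9 + 4*z (Z(z) = 4*z + 9 = 9 + 4*z)
P(G, g) = 4 - 4*G (P(G, g) = (-1 + G)*(-4) = 4 - 4*G)
I(t) = 29 + 4*t (I(t) = (9 + 4*t) - 1*(-20) = (9 + 4*t) + 20 = 29 + 4*t)
I(P(48, 22)) - 1*(-2727259) = (29 + 4*(4 - 4*48)) - 1*(-2727259) = (29 + 4*(4 - 192)) + 2727259 = (29 + 4*(-188)) + 2727259 = (29 - 752) + 2727259 = -723 + 2727259 = 2726536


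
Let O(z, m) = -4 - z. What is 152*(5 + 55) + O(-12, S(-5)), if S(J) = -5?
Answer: 9128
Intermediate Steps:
152*(5 + 55) + O(-12, S(-5)) = 152*(5 + 55) + (-4 - 1*(-12)) = 152*60 + (-4 + 12) = 9120 + 8 = 9128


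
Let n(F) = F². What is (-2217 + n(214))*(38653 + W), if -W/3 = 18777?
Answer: -770389562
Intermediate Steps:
W = -56331 (W = -3*18777 = -56331)
(-2217 + n(214))*(38653 + W) = (-2217 + 214²)*(38653 - 56331) = (-2217 + 45796)*(-17678) = 43579*(-17678) = -770389562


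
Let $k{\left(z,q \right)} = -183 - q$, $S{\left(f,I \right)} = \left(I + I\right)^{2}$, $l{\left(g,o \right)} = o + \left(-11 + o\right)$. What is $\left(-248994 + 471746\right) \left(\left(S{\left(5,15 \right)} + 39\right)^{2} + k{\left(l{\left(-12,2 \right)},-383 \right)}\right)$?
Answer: $196449666592$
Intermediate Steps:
$l{\left(g,o \right)} = -11 + 2 o$
$S{\left(f,I \right)} = 4 I^{2}$ ($S{\left(f,I \right)} = \left(2 I\right)^{2} = 4 I^{2}$)
$\left(-248994 + 471746\right) \left(\left(S{\left(5,15 \right)} + 39\right)^{2} + k{\left(l{\left(-12,2 \right)},-383 \right)}\right) = \left(-248994 + 471746\right) \left(\left(4 \cdot 15^{2} + 39\right)^{2} - -200\right) = 222752 \left(\left(4 \cdot 225 + 39\right)^{2} + \left(-183 + 383\right)\right) = 222752 \left(\left(900 + 39\right)^{2} + 200\right) = 222752 \left(939^{2} + 200\right) = 222752 \left(881721 + 200\right) = 222752 \cdot 881921 = 196449666592$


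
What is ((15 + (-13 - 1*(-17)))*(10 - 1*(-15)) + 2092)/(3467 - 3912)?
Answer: -2567/445 ≈ -5.7685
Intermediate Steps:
((15 + (-13 - 1*(-17)))*(10 - 1*(-15)) + 2092)/(3467 - 3912) = ((15 + (-13 + 17))*(10 + 15) + 2092)/(-445) = ((15 + 4)*25 + 2092)*(-1/445) = (19*25 + 2092)*(-1/445) = (475 + 2092)*(-1/445) = 2567*(-1/445) = -2567/445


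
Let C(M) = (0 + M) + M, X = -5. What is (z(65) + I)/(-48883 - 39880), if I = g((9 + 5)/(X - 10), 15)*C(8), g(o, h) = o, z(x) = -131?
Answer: 2189/1331445 ≈ 0.0016441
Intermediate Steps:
C(M) = 2*M (C(M) = M + M = 2*M)
I = -224/15 (I = ((9 + 5)/(-5 - 10))*(2*8) = (14/(-15))*16 = (14*(-1/15))*16 = -14/15*16 = -224/15 ≈ -14.933)
(z(65) + I)/(-48883 - 39880) = (-131 - 224/15)/(-48883 - 39880) = -2189/15/(-88763) = -2189/15*(-1/88763) = 2189/1331445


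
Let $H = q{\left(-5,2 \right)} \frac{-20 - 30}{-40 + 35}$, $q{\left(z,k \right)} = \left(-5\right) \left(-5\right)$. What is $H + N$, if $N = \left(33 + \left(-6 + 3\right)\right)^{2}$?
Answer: $1150$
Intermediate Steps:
$q{\left(z,k \right)} = 25$
$N = 900$ ($N = \left(33 - 3\right)^{2} = 30^{2} = 900$)
$H = 250$ ($H = 25 \frac{-20 - 30}{-40 + 35} = 25 \left(- \frac{50}{-5}\right) = 25 \left(\left(-50\right) \left(- \frac{1}{5}\right)\right) = 25 \cdot 10 = 250$)
$H + N = 250 + 900 = 1150$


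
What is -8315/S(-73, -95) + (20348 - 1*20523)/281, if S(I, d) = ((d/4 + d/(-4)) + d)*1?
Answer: 463978/5339 ≈ 86.904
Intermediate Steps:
S(I, d) = d (S(I, d) = ((d*(¼) + d*(-¼)) + d)*1 = ((d/4 - d/4) + d)*1 = (0 + d)*1 = d*1 = d)
-8315/S(-73, -95) + (20348 - 1*20523)/281 = -8315/(-95) + (20348 - 1*20523)/281 = -8315*(-1/95) + (20348 - 20523)*(1/281) = 1663/19 - 175*1/281 = 1663/19 - 175/281 = 463978/5339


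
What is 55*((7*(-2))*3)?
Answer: -2310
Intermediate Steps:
55*((7*(-2))*3) = 55*(-14*3) = 55*(-42) = -2310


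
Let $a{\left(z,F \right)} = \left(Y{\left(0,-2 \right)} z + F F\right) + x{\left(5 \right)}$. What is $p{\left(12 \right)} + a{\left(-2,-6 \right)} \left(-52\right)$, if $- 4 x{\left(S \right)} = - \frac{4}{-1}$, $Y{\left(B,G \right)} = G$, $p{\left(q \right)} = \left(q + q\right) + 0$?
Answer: $-2004$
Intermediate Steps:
$p{\left(q \right)} = 2 q$ ($p{\left(q \right)} = 2 q + 0 = 2 q$)
$x{\left(S \right)} = -1$ ($x{\left(S \right)} = - \frac{\left(-4\right) \frac{1}{-1}}{4} = - \frac{\left(-4\right) \left(-1\right)}{4} = \left(- \frac{1}{4}\right) 4 = -1$)
$a{\left(z,F \right)} = -1 + F^{2} - 2 z$ ($a{\left(z,F \right)} = \left(- 2 z + F F\right) - 1 = \left(- 2 z + F^{2}\right) - 1 = \left(F^{2} - 2 z\right) - 1 = -1 + F^{2} - 2 z$)
$p{\left(12 \right)} + a{\left(-2,-6 \right)} \left(-52\right) = 2 \cdot 12 + \left(-1 + \left(-6\right)^{2} - -4\right) \left(-52\right) = 24 + \left(-1 + 36 + 4\right) \left(-52\right) = 24 + 39 \left(-52\right) = 24 - 2028 = -2004$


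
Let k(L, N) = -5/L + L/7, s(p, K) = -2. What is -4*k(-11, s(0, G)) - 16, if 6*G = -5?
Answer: -888/77 ≈ -11.532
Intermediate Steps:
G = -5/6 (G = (1/6)*(-5) = -5/6 ≈ -0.83333)
k(L, N) = -5/L + L/7 (k(L, N) = -5/L + L*(1/7) = -5/L + L/7)
-4*k(-11, s(0, G)) - 16 = -4*(-5/(-11) + (1/7)*(-11)) - 16 = -4*(-5*(-1/11) - 11/7) - 16 = -4*(5/11 - 11/7) - 16 = -4*(-86/77) - 16 = 344/77 - 16 = -888/77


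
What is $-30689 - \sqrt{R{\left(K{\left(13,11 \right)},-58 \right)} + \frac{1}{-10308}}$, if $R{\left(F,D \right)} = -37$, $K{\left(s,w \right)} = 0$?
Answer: $-30689 - \frac{i \sqrt{982860069}}{5154} \approx -30689.0 - 6.0828 i$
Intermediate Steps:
$-30689 - \sqrt{R{\left(K{\left(13,11 \right)},-58 \right)} + \frac{1}{-10308}} = -30689 - \sqrt{-37 + \frac{1}{-10308}} = -30689 - \sqrt{-37 - \frac{1}{10308}} = -30689 - \sqrt{- \frac{381397}{10308}} = -30689 - \frac{i \sqrt{982860069}}{5154}$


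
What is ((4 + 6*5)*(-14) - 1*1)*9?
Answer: -4293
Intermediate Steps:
((4 + 6*5)*(-14) - 1*1)*9 = ((4 + 30)*(-14) - 1)*9 = (34*(-14) - 1)*9 = (-476 - 1)*9 = -477*9 = -4293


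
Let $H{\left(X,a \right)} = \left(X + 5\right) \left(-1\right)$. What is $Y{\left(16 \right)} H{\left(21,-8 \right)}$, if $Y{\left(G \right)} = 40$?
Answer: $-1040$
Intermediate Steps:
$H{\left(X,a \right)} = -5 - X$ ($H{\left(X,a \right)} = \left(5 + X\right) \left(-1\right) = -5 - X$)
$Y{\left(16 \right)} H{\left(21,-8 \right)} = 40 \left(-5 - 21\right) = 40 \left(-26\right) = -1040$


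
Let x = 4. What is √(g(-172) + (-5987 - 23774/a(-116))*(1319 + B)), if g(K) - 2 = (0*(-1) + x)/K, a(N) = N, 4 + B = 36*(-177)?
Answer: 339*√1582590146/2494 ≈ 5407.4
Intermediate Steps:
B = -6376 (B = -4 + 36*(-177) = -4 - 6372 = -6376)
g(K) = 2 + 4/K (g(K) = 2 + (0*(-1) + 4)/K = 2 + (0 + 4)/K = 2 + 4/K)
√(g(-172) + (-5987 - 23774/a(-116))*(1319 + B)) = √((2 + 4/(-172)) + (-5987 - 23774/(-116))*(1319 - 6376)) = √((2 + 4*(-1/172)) + (-5987 - 23774*(-1/116))*(-5057)) = √((2 - 1/43) + (-5987 + 11887/58)*(-5057)) = √(85/43 - 335359/58*(-5057)) = √(85/43 + 1695910463/58) = √(72924154839/2494) = 339*√1582590146/2494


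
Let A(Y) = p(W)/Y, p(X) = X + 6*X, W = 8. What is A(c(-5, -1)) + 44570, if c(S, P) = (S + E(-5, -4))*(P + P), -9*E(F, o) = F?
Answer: 445763/10 ≈ 44576.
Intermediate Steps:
E(F, o) = -F/9
p(X) = 7*X
c(S, P) = 2*P*(5/9 + S) (c(S, P) = (S - ⅑*(-5))*(P + P) = (S + 5/9)*(2*P) = (5/9 + S)*(2*P) = 2*P*(5/9 + S))
A(Y) = 56/Y (A(Y) = (7*8)/Y = 56/Y)
A(c(-5, -1)) + 44570 = 56/(((2/9)*(-1)*(5 + 9*(-5)))) + 44570 = 56/(((2/9)*(-1)*(5 - 45))) + 44570 = 56/(((2/9)*(-1)*(-40))) + 44570 = 56/(80/9) + 44570 = 56*(9/80) + 44570 = 63/10 + 44570 = 445763/10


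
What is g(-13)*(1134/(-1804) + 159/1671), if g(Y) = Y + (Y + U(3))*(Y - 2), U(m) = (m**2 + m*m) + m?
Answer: 35645729/502414 ≈ 70.949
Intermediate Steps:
U(m) = m + 2*m**2 (U(m) = (m**2 + m**2) + m = 2*m**2 + m = m + 2*m**2)
g(Y) = Y + (-2 + Y)*(21 + Y) (g(Y) = Y + (Y + 3*(1 + 2*3))*(Y - 2) = Y + (Y + 3*(1 + 6))*(-2 + Y) = Y + (Y + 3*7)*(-2 + Y) = Y + (Y + 21)*(-2 + Y) = Y + (21 + Y)*(-2 + Y) = Y + (-2 + Y)*(21 + Y))
g(-13)*(1134/(-1804) + 159/1671) = (-42 + (-13)**2 + 20*(-13))*(1134/(-1804) + 159/1671) = (-42 + 169 - 260)*(1134*(-1/1804) + 159*(1/1671)) = -133*(-567/902 + 53/557) = -133*(-268013/502414) = 35645729/502414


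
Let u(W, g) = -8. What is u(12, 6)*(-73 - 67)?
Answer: 1120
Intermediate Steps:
u(12, 6)*(-73 - 67) = -8*(-73 - 67) = -8*(-140) = 1120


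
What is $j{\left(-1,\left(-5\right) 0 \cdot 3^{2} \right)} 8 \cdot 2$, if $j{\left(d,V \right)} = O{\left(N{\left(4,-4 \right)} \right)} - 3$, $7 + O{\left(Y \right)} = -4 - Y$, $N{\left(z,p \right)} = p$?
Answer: $-160$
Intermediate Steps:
$O{\left(Y \right)} = -11 - Y$ ($O{\left(Y \right)} = -7 - \left(4 + Y\right) = -11 - Y$)
$j{\left(d,V \right)} = -10$ ($j{\left(d,V \right)} = \left(-11 - -4\right) - 3 = \left(-11 + 4\right) - 3 = -7 - 3 = -10$)
$j{\left(-1,\left(-5\right) 0 \cdot 3^{2} \right)} 8 \cdot 2 = \left(-10\right) 8 \cdot 2 = \left(-80\right) 2 = -160$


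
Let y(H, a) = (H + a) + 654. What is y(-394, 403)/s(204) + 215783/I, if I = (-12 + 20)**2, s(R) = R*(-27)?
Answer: 5825933/1728 ≈ 3371.5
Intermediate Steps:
s(R) = -27*R
y(H, a) = 654 + H + a
I = 64 (I = 8**2 = 64)
y(-394, 403)/s(204) + 215783/I = (654 - 394 + 403)/((-27*204)) + 215783/64 = 663/(-5508) + 215783*(1/64) = 663*(-1/5508) + 215783/64 = -13/108 + 215783/64 = 5825933/1728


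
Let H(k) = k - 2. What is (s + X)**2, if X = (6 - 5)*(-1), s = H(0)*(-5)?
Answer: 81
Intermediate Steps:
H(k) = -2 + k
s = 10 (s = (-2 + 0)*(-5) = -2*(-5) = 10)
X = -1 (X = 1*(-1) = -1)
(s + X)**2 = (10 - 1)**2 = 9**2 = 81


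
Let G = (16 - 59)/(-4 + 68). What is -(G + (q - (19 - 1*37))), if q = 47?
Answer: -4117/64 ≈ -64.328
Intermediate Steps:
G = -43/64 ≈ -0.67188
-(G + (q - (19 - 1*37))) = -(-43/64 + (47 - (19 - 1*37))) = -(-43/64 + (47 - (19 - 37))) = -(-43/64 + (47 - 1*(-18))) = -(-43/64 + (47 + 18)) = -(-43/64 + 65) = -1*4117/64 = -4117/64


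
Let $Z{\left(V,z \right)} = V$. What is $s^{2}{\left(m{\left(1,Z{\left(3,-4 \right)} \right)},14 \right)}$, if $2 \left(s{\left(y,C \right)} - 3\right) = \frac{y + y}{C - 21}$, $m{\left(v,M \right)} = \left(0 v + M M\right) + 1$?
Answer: $\frac{121}{49} \approx 2.4694$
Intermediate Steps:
$m{\left(v,M \right)} = 1 + M^{2}$ ($m{\left(v,M \right)} = \left(0 + M^{2}\right) + 1 = M^{2} + 1 = 1 + M^{2}$)
$s{\left(y,C \right)} = 3 + \frac{y}{-21 + C}$ ($s{\left(y,C \right)} = 3 + \frac{\left(y + y\right) \frac{1}{C - 21}}{2} = 3 + \frac{2 y \frac{1}{-21 + C}}{2} = 3 + \frac{y}{-21 + C}$)
$s^{2}{\left(m{\left(1,Z{\left(3,-4 \right)} \right)},14 \right)} = \left(\frac{-63 + \left(1 + 3^{2}\right) + 3 \cdot 14}{-21 + 14}\right)^{2} = \left(\frac{-63 + \left(1 + 9\right) + 42}{-7}\right)^{2} = \left(- \frac{-63 + 10 + 42}{7}\right)^{2} = \left(\left(- \frac{1}{7}\right) \left(-11\right)\right)^{2} = \left(\frac{11}{7}\right)^{2} = \frac{121}{49}$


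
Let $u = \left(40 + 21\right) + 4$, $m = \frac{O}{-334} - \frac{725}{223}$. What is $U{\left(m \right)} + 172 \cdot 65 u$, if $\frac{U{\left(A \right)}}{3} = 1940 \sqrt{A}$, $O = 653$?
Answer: $726700 + \frac{2910 i \sqrt{28881810658}}{37241} \approx 7.267 \cdot 10^{5} + 13280.0 i$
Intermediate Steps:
$m = - \frac{387769}{74482}$ ($m = \frac{653}{-334} - \frac{725}{223} = 653 \left(- \frac{1}{334}\right) - \frac{725}{223} = - \frac{653}{334} - \frac{725}{223} = - \frac{387769}{74482} \approx -5.2062$)
$U{\left(A \right)} = 5820 \sqrt{A}$ ($U{\left(A \right)} = 3 \cdot 1940 \sqrt{A} = 5820 \sqrt{A}$)
$u = 65$ ($u = 61 + 4 = 65$)
$U{\left(m \right)} + 172 \cdot 65 u = 5820 \sqrt{- \frac{387769}{74482}} + 172 \cdot 65 \cdot 65 = 5820 \frac{i \sqrt{28881810658}}{74482} + 11180 \cdot 65 = \frac{2910 i \sqrt{28881810658}}{37241} + 726700 = 726700 + \frac{2910 i \sqrt{28881810658}}{37241}$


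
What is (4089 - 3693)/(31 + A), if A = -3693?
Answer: -198/1831 ≈ -0.10814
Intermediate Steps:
(4089 - 3693)/(31 + A) = (4089 - 3693)/(31 - 3693) = 396/(-3662) = 396*(-1/3662) = -198/1831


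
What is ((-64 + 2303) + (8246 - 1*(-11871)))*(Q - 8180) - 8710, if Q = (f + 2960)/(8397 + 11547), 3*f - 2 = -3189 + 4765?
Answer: -50656896427/277 ≈ -1.8288e+8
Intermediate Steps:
f = 526 (f = ⅔ + (-3189 + 4765)/3 = ⅔ + (⅓)*1576 = ⅔ + 1576/3 = 526)
Q = 581/3324 (Q = (526 + 2960)/(8397 + 11547) = 3486/19944 = 3486*(1/19944) = 581/3324 ≈ 0.17479)
((-64 + 2303) + (8246 - 1*(-11871)))*(Q - 8180) - 8710 = ((-64 + 2303) + (8246 - 1*(-11871)))*(581/3324 - 8180) - 8710 = (2239 + (8246 + 11871))*(-27189739/3324) - 8710 = (2239 + 20117)*(-27189739/3324) - 8710 = 22356*(-27189739/3324) - 8710 = -50654483757/277 - 8710 = -50656896427/277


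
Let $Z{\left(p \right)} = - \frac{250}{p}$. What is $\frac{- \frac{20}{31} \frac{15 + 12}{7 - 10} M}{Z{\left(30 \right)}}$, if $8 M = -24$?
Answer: $\frac{324}{155} \approx 2.0903$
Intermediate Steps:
$M = -3$ ($M = \frac{1}{8} \left(-24\right) = -3$)
$\frac{- \frac{20}{31} \frac{15 + 12}{7 - 10} M}{Z{\left(30 \right)}} = \frac{- \frac{20}{31} \frac{15 + 12}{7 - 10} \left(-3\right)}{\left(-250\right) \frac{1}{30}} = \frac{\left(-20\right) \frac{1}{31} \frac{27}{-3} \left(-3\right)}{\left(-250\right) \frac{1}{30}} = \frac{- \frac{20 \cdot 27 \left(- \frac{1}{3}\right)}{31} \left(-3\right)}{- \frac{25}{3}} = \left(- \frac{20}{31}\right) \left(-9\right) \left(-3\right) \left(- \frac{3}{25}\right) = \frac{180}{31} \left(-3\right) \left(- \frac{3}{25}\right) = \left(- \frac{540}{31}\right) \left(- \frac{3}{25}\right) = \frac{324}{155}$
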